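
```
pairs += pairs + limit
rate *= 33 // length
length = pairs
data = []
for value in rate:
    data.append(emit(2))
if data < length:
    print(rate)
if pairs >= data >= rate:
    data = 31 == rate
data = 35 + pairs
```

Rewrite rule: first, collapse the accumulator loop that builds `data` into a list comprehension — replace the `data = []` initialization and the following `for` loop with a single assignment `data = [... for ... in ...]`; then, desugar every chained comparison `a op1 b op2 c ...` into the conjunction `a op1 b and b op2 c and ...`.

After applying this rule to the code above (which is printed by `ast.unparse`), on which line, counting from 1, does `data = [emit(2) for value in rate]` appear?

4

Transformed code:
pairs += pairs + limit
rate *= 33 // length
length = pairs
data = [emit(2) for value in rate]
if data < length:
    print(rate)
if pairs >= data and data >= rate:
    data = 31 == rate
data = 35 + pairs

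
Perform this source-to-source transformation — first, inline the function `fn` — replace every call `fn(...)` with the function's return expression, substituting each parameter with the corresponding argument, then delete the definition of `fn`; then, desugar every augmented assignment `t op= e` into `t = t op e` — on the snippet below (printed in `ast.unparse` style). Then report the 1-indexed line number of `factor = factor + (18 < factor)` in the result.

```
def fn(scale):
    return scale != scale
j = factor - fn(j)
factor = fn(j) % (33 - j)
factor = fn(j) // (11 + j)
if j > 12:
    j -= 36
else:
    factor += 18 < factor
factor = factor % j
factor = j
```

Transformed code:
j = factor - (j != j)
factor = (j != j) % (33 - j)
factor = (j != j) // (11 + j)
if j > 12:
    j = j - 36
else:
    factor = factor + (18 < factor)
factor = factor % j
factor = j

7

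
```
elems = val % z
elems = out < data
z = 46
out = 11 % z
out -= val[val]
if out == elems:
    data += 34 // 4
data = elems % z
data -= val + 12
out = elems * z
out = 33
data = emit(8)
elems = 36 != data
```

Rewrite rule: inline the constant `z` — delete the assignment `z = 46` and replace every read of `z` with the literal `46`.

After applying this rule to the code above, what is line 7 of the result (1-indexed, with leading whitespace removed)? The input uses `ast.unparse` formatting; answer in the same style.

Transformed code:
elems = val % 46
elems = out < data
out = 11 % 46
out -= val[val]
if out == elems:
    data += 34 // 4
data = elems % 46
data -= val + 12
out = elems * 46
out = 33
data = emit(8)
elems = 36 != data

data = elems % 46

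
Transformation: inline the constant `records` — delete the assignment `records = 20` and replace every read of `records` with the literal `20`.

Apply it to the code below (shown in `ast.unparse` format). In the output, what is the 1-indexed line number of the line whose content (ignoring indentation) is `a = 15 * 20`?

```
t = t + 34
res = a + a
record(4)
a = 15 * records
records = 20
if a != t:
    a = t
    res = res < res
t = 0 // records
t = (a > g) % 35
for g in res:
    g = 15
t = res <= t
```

Transformed code:
t = t + 34
res = a + a
record(4)
a = 15 * 20
if a != t:
    a = t
    res = res < res
t = 0 // 20
t = (a > g) % 35
for g in res:
    g = 15
t = res <= t

4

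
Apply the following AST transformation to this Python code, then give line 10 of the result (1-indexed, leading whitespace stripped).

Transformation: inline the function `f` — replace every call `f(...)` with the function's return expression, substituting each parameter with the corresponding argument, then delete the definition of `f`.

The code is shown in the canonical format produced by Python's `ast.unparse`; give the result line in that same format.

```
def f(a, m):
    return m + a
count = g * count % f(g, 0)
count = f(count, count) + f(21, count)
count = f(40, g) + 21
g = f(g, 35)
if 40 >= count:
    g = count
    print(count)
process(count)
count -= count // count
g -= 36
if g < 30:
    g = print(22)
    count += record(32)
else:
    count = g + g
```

g -= 36

Transformed code:
count = g * count % (0 + g)
count = count + count + (count + 21)
count = g + 40 + 21
g = 35 + g
if 40 >= count:
    g = count
    print(count)
process(count)
count -= count // count
g -= 36
if g < 30:
    g = print(22)
    count += record(32)
else:
    count = g + g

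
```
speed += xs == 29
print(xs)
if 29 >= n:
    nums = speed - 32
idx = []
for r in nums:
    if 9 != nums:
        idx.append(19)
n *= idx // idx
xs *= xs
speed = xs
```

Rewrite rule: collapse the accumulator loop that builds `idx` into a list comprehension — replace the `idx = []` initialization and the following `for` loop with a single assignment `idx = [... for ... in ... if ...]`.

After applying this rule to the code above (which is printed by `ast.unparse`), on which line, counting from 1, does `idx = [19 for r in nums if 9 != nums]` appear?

5

Transformed code:
speed += xs == 29
print(xs)
if 29 >= n:
    nums = speed - 32
idx = [19 for r in nums if 9 != nums]
n *= idx // idx
xs *= xs
speed = xs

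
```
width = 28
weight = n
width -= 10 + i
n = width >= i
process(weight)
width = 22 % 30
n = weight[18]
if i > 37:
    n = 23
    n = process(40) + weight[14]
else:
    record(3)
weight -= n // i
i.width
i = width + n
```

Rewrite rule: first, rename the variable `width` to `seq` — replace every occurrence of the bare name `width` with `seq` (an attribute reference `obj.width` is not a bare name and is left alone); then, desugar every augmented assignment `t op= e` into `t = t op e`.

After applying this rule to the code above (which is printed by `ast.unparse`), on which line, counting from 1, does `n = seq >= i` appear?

Transformed code:
seq = 28
weight = n
seq = seq - (10 + i)
n = seq >= i
process(weight)
seq = 22 % 30
n = weight[18]
if i > 37:
    n = 23
    n = process(40) + weight[14]
else:
    record(3)
weight = weight - n // i
i.width
i = seq + n

4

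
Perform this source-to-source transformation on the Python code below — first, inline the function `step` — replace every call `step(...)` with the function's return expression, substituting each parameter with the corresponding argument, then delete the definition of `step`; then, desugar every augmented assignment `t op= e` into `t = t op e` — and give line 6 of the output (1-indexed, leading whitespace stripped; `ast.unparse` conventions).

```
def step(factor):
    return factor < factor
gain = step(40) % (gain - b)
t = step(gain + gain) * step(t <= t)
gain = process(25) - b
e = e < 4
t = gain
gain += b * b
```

gain = gain + b * b

Transformed code:
gain = (40 < 40) % (gain - b)
t = (gain + gain < gain + gain) * ((t <= t) < (t <= t))
gain = process(25) - b
e = e < 4
t = gain
gain = gain + b * b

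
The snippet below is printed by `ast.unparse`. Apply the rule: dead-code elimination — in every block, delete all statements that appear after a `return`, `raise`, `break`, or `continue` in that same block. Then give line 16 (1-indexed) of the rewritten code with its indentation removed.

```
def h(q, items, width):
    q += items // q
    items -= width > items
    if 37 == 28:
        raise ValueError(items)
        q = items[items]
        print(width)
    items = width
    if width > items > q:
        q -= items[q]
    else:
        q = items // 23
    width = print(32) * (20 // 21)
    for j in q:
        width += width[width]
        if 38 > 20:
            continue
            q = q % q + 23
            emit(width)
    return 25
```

return 25

Transformed code:
def h(q, items, width):
    q += items // q
    items -= width > items
    if 37 == 28:
        raise ValueError(items)
    items = width
    if width > items > q:
        q -= items[q]
    else:
        q = items // 23
    width = print(32) * (20 // 21)
    for j in q:
        width += width[width]
        if 38 > 20:
            continue
    return 25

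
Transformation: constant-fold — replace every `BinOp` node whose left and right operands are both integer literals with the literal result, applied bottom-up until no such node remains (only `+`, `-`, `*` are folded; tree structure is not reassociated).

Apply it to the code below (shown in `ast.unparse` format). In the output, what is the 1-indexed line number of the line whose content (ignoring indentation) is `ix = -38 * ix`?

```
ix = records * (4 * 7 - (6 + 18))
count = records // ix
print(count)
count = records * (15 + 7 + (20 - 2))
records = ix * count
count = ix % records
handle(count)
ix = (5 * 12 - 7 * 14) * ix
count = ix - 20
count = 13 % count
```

8

Transformed code:
ix = records * 4
count = records // ix
print(count)
count = records * 40
records = ix * count
count = ix % records
handle(count)
ix = -38 * ix
count = ix - 20
count = 13 % count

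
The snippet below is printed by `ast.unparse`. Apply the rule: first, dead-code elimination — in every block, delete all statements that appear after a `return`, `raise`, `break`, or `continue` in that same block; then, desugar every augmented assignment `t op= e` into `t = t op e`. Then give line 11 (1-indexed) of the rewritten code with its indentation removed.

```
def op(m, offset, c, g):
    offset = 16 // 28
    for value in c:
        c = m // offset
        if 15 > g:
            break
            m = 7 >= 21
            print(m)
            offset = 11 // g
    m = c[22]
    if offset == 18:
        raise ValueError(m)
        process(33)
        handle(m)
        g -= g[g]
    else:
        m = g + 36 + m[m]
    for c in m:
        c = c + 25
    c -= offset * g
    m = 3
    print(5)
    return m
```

Transformed code:
def op(m, offset, c, g):
    offset = 16 // 28
    for value in c:
        c = m // offset
        if 15 > g:
            break
    m = c[22]
    if offset == 18:
        raise ValueError(m)
    else:
        m = g + 36 + m[m]
    for c in m:
        c = c + 25
    c = c - offset * g
    m = 3
    print(5)
    return m

m = g + 36 + m[m]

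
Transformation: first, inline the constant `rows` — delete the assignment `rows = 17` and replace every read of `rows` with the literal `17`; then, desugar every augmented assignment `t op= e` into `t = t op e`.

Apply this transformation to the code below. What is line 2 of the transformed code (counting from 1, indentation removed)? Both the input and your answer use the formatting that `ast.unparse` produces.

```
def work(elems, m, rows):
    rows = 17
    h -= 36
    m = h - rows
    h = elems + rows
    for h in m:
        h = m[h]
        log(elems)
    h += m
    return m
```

h = h - 36

Transformed code:
def work(elems, m, rows):
    h = h - 36
    m = h - 17
    h = elems + 17
    for h in m:
        h = m[h]
        log(elems)
    h = h + m
    return m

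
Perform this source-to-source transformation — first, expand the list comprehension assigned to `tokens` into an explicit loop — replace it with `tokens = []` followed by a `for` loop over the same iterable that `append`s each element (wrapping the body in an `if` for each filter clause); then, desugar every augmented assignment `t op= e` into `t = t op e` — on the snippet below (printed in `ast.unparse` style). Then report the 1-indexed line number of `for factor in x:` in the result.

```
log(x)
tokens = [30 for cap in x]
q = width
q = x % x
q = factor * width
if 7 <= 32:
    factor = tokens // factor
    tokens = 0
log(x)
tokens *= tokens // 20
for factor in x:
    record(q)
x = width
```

13

Transformed code:
log(x)
tokens = []
for cap in x:
    tokens.append(30)
q = width
q = x % x
q = factor * width
if 7 <= 32:
    factor = tokens // factor
    tokens = 0
log(x)
tokens = tokens * (tokens // 20)
for factor in x:
    record(q)
x = width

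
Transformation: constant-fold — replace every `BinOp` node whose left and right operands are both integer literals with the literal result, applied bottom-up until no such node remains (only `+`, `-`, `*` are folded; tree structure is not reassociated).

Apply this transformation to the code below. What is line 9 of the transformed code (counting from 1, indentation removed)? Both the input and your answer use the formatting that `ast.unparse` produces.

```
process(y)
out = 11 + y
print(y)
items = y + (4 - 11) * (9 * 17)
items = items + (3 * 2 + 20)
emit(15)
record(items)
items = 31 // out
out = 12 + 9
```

out = 21

Transformed code:
process(y)
out = 11 + y
print(y)
items = y + -1071
items = items + 26
emit(15)
record(items)
items = 31 // out
out = 21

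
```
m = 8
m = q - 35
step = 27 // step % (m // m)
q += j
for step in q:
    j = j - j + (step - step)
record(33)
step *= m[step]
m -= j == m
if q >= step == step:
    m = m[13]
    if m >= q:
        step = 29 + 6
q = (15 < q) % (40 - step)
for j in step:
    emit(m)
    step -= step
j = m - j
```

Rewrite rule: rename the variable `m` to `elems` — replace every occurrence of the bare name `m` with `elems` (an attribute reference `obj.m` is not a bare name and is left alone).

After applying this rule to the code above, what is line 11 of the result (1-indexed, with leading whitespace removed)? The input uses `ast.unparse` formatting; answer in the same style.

Transformed code:
elems = 8
elems = q - 35
step = 27 // step % (elems // elems)
q += j
for step in q:
    j = j - j + (step - step)
record(33)
step *= elems[step]
elems -= j == elems
if q >= step == step:
    elems = elems[13]
    if elems >= q:
        step = 29 + 6
q = (15 < q) % (40 - step)
for j in step:
    emit(elems)
    step -= step
j = elems - j

elems = elems[13]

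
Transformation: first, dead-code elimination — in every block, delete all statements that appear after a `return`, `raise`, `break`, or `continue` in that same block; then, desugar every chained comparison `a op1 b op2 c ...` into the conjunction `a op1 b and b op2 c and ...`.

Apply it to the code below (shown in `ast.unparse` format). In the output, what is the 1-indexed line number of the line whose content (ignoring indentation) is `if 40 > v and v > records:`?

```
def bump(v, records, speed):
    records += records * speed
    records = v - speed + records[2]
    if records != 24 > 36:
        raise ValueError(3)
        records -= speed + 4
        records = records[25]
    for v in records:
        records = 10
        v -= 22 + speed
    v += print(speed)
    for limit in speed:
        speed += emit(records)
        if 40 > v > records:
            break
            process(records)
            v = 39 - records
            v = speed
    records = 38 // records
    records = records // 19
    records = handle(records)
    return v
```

Transformed code:
def bump(v, records, speed):
    records += records * speed
    records = v - speed + records[2]
    if records != 24 and 24 > 36:
        raise ValueError(3)
    for v in records:
        records = 10
        v -= 22 + speed
    v += print(speed)
    for limit in speed:
        speed += emit(records)
        if 40 > v and v > records:
            break
    records = 38 // records
    records = records // 19
    records = handle(records)
    return v

12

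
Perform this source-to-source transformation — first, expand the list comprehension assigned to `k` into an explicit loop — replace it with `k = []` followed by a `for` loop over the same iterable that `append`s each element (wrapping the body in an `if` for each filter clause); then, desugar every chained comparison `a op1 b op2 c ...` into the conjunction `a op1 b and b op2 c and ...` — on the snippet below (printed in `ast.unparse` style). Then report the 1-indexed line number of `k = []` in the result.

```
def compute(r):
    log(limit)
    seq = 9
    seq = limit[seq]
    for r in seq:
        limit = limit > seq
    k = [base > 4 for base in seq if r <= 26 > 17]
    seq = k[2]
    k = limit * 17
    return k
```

Transformed code:
def compute(r):
    log(limit)
    seq = 9
    seq = limit[seq]
    for r in seq:
        limit = limit > seq
    k = []
    for base in seq:
        if r <= 26 and 26 > 17:
            k.append(base > 4)
    seq = k[2]
    k = limit * 17
    return k

7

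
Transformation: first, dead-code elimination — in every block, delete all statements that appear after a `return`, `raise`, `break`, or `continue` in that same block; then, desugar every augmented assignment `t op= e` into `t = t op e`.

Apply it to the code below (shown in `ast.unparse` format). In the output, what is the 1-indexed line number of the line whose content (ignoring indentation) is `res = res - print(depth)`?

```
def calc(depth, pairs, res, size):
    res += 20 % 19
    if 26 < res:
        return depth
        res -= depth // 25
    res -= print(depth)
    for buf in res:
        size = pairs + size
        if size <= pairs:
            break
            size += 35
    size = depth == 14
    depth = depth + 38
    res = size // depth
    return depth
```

5

Transformed code:
def calc(depth, pairs, res, size):
    res = res + 20 % 19
    if 26 < res:
        return depth
    res = res - print(depth)
    for buf in res:
        size = pairs + size
        if size <= pairs:
            break
    size = depth == 14
    depth = depth + 38
    res = size // depth
    return depth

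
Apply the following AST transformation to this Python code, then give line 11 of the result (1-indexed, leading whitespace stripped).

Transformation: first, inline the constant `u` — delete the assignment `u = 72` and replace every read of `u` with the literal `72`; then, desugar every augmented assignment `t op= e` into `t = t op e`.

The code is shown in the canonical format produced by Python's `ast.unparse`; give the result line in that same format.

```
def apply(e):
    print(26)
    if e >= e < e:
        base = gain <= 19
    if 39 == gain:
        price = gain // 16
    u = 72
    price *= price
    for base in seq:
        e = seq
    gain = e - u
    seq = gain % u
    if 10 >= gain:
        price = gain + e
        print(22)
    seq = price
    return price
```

Transformed code:
def apply(e):
    print(26)
    if e >= e < e:
        base = gain <= 19
    if 39 == gain:
        price = gain // 16
    price = price * price
    for base in seq:
        e = seq
    gain = e - 72
    seq = gain % 72
    if 10 >= gain:
        price = gain + e
        print(22)
    seq = price
    return price

seq = gain % 72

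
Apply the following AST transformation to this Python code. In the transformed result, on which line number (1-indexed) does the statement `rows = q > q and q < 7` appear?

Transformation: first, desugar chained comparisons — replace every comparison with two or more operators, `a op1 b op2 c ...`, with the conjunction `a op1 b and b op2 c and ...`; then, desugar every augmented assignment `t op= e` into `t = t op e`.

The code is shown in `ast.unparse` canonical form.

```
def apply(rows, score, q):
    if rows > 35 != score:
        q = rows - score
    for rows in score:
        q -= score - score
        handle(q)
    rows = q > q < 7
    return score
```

Transformed code:
def apply(rows, score, q):
    if rows > 35 and 35 != score:
        q = rows - score
    for rows in score:
        q = q - (score - score)
        handle(q)
    rows = q > q and q < 7
    return score

7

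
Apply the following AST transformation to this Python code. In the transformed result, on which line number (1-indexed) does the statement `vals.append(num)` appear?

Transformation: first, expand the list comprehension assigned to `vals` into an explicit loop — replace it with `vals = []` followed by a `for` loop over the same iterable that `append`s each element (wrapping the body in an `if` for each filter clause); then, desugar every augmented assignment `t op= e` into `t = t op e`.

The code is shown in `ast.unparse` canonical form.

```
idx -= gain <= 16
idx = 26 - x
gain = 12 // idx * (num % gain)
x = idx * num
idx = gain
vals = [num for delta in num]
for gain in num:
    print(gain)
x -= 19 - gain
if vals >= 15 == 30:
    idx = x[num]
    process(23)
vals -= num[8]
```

Transformed code:
idx = idx - (gain <= 16)
idx = 26 - x
gain = 12 // idx * (num % gain)
x = idx * num
idx = gain
vals = []
for delta in num:
    vals.append(num)
for gain in num:
    print(gain)
x = x - (19 - gain)
if vals >= 15 == 30:
    idx = x[num]
    process(23)
vals = vals - num[8]

8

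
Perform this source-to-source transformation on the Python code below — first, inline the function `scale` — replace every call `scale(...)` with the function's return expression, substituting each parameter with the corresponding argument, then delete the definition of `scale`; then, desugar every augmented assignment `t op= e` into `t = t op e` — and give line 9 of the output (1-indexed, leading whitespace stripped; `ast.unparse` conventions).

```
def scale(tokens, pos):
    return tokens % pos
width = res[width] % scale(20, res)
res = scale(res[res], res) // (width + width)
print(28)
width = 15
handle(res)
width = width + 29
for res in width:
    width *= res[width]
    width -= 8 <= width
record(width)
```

width = width - (8 <= width)

Transformed code:
width = res[width] % (20 % res)
res = res[res] % res // (width + width)
print(28)
width = 15
handle(res)
width = width + 29
for res in width:
    width = width * res[width]
    width = width - (8 <= width)
record(width)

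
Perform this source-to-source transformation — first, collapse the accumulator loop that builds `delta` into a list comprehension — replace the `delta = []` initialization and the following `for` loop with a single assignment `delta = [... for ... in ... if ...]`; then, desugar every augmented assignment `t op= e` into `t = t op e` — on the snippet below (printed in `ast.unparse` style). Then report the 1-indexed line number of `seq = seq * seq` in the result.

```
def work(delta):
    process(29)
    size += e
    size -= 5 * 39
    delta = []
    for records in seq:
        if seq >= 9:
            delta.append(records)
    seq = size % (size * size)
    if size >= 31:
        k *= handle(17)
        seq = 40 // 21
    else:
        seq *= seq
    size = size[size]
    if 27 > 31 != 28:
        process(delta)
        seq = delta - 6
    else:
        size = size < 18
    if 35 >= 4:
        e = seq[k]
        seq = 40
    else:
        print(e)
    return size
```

11

Transformed code:
def work(delta):
    process(29)
    size = size + e
    size = size - 5 * 39
    delta = [records for records in seq if seq >= 9]
    seq = size % (size * size)
    if size >= 31:
        k = k * handle(17)
        seq = 40 // 21
    else:
        seq = seq * seq
    size = size[size]
    if 27 > 31 != 28:
        process(delta)
        seq = delta - 6
    else:
        size = size < 18
    if 35 >= 4:
        e = seq[k]
        seq = 40
    else:
        print(e)
    return size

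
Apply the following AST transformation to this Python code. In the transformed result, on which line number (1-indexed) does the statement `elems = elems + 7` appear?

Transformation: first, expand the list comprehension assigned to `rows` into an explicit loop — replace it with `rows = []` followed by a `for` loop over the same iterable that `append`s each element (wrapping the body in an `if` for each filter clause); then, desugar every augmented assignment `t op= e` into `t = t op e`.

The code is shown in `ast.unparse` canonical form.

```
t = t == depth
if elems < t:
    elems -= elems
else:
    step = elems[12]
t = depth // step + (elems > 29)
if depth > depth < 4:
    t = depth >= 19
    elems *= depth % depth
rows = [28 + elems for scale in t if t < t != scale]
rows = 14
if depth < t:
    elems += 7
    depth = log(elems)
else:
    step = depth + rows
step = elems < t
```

16

Transformed code:
t = t == depth
if elems < t:
    elems = elems - elems
else:
    step = elems[12]
t = depth // step + (elems > 29)
if depth > depth < 4:
    t = depth >= 19
    elems = elems * (depth % depth)
rows = []
for scale in t:
    if t < t != scale:
        rows.append(28 + elems)
rows = 14
if depth < t:
    elems = elems + 7
    depth = log(elems)
else:
    step = depth + rows
step = elems < t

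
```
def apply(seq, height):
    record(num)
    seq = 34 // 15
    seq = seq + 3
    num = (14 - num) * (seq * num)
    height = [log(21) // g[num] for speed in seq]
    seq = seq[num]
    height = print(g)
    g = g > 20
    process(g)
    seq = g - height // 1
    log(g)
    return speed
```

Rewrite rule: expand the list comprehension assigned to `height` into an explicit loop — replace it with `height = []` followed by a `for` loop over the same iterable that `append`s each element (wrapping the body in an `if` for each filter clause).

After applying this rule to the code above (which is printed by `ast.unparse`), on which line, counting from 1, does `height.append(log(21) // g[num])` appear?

Transformed code:
def apply(seq, height):
    record(num)
    seq = 34 // 15
    seq = seq + 3
    num = (14 - num) * (seq * num)
    height = []
    for speed in seq:
        height.append(log(21) // g[num])
    seq = seq[num]
    height = print(g)
    g = g > 20
    process(g)
    seq = g - height // 1
    log(g)
    return speed

8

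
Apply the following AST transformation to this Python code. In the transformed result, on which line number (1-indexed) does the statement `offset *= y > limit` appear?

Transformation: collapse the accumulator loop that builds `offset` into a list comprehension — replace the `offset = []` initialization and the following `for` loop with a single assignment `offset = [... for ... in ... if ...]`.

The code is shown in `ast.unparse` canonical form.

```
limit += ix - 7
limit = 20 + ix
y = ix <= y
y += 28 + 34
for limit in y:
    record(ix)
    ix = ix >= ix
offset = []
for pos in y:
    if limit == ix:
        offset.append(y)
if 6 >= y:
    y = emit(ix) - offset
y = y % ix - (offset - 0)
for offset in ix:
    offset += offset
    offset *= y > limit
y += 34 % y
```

Transformed code:
limit += ix - 7
limit = 20 + ix
y = ix <= y
y += 28 + 34
for limit in y:
    record(ix)
    ix = ix >= ix
offset = [y for pos in y if limit == ix]
if 6 >= y:
    y = emit(ix) - offset
y = y % ix - (offset - 0)
for offset in ix:
    offset += offset
    offset *= y > limit
y += 34 % y

14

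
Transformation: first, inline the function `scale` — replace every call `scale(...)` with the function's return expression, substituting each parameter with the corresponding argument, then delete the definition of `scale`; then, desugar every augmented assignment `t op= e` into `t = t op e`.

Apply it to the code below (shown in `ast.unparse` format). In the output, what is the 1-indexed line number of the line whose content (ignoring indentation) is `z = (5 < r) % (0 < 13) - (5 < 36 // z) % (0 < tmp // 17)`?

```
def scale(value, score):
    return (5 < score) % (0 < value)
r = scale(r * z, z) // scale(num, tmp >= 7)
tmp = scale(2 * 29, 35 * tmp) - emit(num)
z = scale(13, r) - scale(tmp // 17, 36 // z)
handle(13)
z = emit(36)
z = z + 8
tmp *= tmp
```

3

Transformed code:
r = (5 < z) % (0 < r * z) // ((5 < (tmp >= 7)) % (0 < num))
tmp = (5 < 35 * tmp) % (0 < 2 * 29) - emit(num)
z = (5 < r) % (0 < 13) - (5 < 36 // z) % (0 < tmp // 17)
handle(13)
z = emit(36)
z = z + 8
tmp = tmp * tmp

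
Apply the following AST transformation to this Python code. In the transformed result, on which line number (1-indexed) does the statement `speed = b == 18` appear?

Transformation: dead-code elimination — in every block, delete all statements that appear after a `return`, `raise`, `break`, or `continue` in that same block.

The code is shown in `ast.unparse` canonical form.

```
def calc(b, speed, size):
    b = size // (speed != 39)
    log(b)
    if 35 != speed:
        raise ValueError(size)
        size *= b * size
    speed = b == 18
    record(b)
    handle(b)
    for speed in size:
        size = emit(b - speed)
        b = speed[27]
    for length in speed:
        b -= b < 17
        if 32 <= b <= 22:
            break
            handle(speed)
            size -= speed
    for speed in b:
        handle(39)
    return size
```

Transformed code:
def calc(b, speed, size):
    b = size // (speed != 39)
    log(b)
    if 35 != speed:
        raise ValueError(size)
    speed = b == 18
    record(b)
    handle(b)
    for speed in size:
        size = emit(b - speed)
        b = speed[27]
    for length in speed:
        b -= b < 17
        if 32 <= b <= 22:
            break
    for speed in b:
        handle(39)
    return size

6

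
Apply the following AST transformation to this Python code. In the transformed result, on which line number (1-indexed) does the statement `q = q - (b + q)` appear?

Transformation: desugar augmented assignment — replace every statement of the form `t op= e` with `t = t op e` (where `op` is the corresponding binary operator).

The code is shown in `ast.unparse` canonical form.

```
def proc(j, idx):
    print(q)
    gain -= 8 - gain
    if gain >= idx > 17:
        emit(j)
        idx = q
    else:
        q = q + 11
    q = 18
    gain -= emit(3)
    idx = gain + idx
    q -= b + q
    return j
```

12

Transformed code:
def proc(j, idx):
    print(q)
    gain = gain - (8 - gain)
    if gain >= idx > 17:
        emit(j)
        idx = q
    else:
        q = q + 11
    q = 18
    gain = gain - emit(3)
    idx = gain + idx
    q = q - (b + q)
    return j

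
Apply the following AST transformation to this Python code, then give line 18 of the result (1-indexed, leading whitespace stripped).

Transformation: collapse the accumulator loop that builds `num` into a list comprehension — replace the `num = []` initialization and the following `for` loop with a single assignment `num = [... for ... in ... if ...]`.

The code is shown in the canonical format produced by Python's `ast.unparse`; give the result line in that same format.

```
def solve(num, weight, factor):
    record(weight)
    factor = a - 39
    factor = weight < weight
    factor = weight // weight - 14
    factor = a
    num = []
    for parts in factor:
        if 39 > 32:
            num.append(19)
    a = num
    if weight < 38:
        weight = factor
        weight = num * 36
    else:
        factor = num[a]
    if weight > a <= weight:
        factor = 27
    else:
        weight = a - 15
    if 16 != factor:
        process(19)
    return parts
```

Transformed code:
def solve(num, weight, factor):
    record(weight)
    factor = a - 39
    factor = weight < weight
    factor = weight // weight - 14
    factor = a
    num = [19 for parts in factor if 39 > 32]
    a = num
    if weight < 38:
        weight = factor
        weight = num * 36
    else:
        factor = num[a]
    if weight > a <= weight:
        factor = 27
    else:
        weight = a - 15
    if 16 != factor:
        process(19)
    return parts

if 16 != factor:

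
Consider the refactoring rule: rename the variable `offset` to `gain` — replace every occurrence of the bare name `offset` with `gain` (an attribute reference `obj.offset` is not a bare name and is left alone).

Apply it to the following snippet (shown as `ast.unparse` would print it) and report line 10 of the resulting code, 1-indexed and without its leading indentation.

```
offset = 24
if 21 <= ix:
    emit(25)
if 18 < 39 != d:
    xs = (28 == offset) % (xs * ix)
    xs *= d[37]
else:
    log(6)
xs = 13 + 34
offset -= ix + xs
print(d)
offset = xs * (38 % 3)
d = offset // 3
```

Transformed code:
gain = 24
if 21 <= ix:
    emit(25)
if 18 < 39 != d:
    xs = (28 == gain) % (xs * ix)
    xs *= d[37]
else:
    log(6)
xs = 13 + 34
gain -= ix + xs
print(d)
gain = xs * (38 % 3)
d = gain // 3

gain -= ix + xs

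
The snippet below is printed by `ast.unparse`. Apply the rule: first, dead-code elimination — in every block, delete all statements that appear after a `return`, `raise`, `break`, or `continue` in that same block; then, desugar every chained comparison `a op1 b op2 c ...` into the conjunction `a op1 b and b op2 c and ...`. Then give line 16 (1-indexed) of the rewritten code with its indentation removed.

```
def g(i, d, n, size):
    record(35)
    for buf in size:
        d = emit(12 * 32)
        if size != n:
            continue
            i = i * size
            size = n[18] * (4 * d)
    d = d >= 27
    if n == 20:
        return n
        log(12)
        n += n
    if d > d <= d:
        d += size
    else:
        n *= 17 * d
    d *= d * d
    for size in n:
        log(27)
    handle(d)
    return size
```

Transformed code:
def g(i, d, n, size):
    record(35)
    for buf in size:
        d = emit(12 * 32)
        if size != n:
            continue
    d = d >= 27
    if n == 20:
        return n
    if d > d and d <= d:
        d += size
    else:
        n *= 17 * d
    d *= d * d
    for size in n:
        log(27)
    handle(d)
    return size

log(27)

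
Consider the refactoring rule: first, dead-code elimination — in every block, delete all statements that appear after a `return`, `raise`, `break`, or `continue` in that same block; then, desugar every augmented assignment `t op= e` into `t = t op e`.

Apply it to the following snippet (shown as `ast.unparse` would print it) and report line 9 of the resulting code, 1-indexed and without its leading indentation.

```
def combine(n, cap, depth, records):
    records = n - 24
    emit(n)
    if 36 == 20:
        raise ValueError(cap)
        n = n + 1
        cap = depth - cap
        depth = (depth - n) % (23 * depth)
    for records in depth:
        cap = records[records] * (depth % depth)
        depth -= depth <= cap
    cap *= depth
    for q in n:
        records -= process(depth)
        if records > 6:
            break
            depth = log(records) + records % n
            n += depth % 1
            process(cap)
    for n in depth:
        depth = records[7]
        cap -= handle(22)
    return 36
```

Transformed code:
def combine(n, cap, depth, records):
    records = n - 24
    emit(n)
    if 36 == 20:
        raise ValueError(cap)
    for records in depth:
        cap = records[records] * (depth % depth)
        depth = depth - (depth <= cap)
    cap = cap * depth
    for q in n:
        records = records - process(depth)
        if records > 6:
            break
    for n in depth:
        depth = records[7]
        cap = cap - handle(22)
    return 36

cap = cap * depth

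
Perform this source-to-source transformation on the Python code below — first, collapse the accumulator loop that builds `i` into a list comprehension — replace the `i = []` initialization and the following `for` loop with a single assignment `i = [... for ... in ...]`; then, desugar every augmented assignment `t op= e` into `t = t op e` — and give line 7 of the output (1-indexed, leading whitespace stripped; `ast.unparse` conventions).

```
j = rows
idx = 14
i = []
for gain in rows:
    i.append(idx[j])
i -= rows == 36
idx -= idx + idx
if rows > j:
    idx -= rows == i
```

idx = idx - (rows == i)

Transformed code:
j = rows
idx = 14
i = [idx[j] for gain in rows]
i = i - (rows == 36)
idx = idx - (idx + idx)
if rows > j:
    idx = idx - (rows == i)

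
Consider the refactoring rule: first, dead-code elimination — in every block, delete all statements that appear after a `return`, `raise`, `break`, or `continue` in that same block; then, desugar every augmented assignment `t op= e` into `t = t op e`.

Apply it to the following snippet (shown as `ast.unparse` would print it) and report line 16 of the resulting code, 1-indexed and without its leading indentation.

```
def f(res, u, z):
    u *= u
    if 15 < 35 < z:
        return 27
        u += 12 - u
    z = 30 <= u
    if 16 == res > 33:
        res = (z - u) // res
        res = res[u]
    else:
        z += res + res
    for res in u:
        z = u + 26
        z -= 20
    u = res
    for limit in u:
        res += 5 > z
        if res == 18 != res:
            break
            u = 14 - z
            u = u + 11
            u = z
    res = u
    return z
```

res = res + (5 > z)

Transformed code:
def f(res, u, z):
    u = u * u
    if 15 < 35 < z:
        return 27
    z = 30 <= u
    if 16 == res > 33:
        res = (z - u) // res
        res = res[u]
    else:
        z = z + (res + res)
    for res in u:
        z = u + 26
        z = z - 20
    u = res
    for limit in u:
        res = res + (5 > z)
        if res == 18 != res:
            break
    res = u
    return z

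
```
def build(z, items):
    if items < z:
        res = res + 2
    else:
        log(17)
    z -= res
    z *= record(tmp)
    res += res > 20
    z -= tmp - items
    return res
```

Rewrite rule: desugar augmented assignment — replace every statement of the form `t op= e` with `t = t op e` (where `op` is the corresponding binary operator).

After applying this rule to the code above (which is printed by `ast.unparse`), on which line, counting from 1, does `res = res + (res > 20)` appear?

8

Transformed code:
def build(z, items):
    if items < z:
        res = res + 2
    else:
        log(17)
    z = z - res
    z = z * record(tmp)
    res = res + (res > 20)
    z = z - (tmp - items)
    return res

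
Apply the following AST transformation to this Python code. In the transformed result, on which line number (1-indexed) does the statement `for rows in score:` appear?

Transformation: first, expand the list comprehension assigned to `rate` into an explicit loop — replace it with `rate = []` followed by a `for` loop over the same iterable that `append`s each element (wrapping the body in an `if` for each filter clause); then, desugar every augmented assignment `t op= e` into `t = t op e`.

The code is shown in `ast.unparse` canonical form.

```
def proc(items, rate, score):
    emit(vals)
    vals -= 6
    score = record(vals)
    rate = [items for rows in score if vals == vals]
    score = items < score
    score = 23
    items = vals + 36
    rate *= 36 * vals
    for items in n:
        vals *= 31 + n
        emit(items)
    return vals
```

6

Transformed code:
def proc(items, rate, score):
    emit(vals)
    vals = vals - 6
    score = record(vals)
    rate = []
    for rows in score:
        if vals == vals:
            rate.append(items)
    score = items < score
    score = 23
    items = vals + 36
    rate = rate * (36 * vals)
    for items in n:
        vals = vals * (31 + n)
        emit(items)
    return vals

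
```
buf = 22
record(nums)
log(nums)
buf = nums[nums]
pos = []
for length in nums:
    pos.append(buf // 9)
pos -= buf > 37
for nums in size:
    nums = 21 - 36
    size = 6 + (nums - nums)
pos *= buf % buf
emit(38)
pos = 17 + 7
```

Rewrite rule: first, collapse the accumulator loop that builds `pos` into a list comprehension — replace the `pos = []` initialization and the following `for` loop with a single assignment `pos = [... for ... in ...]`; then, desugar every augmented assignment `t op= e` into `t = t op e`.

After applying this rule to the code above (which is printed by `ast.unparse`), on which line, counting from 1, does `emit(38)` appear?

11

Transformed code:
buf = 22
record(nums)
log(nums)
buf = nums[nums]
pos = [buf // 9 for length in nums]
pos = pos - (buf > 37)
for nums in size:
    nums = 21 - 36
    size = 6 + (nums - nums)
pos = pos * (buf % buf)
emit(38)
pos = 17 + 7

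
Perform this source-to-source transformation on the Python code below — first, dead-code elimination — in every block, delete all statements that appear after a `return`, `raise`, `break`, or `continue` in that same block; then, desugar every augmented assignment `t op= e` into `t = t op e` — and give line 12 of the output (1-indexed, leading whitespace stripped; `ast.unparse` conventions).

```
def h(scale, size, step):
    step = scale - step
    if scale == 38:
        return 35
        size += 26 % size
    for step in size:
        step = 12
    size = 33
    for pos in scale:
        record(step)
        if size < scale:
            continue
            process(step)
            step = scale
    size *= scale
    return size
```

size = size * scale

Transformed code:
def h(scale, size, step):
    step = scale - step
    if scale == 38:
        return 35
    for step in size:
        step = 12
    size = 33
    for pos in scale:
        record(step)
        if size < scale:
            continue
    size = size * scale
    return size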